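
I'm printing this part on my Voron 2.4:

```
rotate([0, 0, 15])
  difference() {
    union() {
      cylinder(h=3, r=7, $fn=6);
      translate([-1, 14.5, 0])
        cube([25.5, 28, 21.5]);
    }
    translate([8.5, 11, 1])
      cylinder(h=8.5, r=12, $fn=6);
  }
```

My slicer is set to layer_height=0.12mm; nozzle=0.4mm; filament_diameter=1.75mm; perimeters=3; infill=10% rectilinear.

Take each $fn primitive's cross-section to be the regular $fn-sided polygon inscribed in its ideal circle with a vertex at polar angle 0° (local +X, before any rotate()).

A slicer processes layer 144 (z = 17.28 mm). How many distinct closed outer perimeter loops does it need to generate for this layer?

At z = 17.28 mm: the cylinder is absent (z outside [0, 3]); the cube at (-1, 14.5) (footprint 25.5×28) is included at this height; Taking the union: only the 25.5×28 cube at (-1, 14.5) is present, so the union is just that shape — 1 connected region; the cylinder at (8.5, 11) is not intersected at this z (z outside [1, 9.5]); Subtracting the remaining from the first: none of the subtracted shapes is present at this height, so that combined region is unchanged — 1 connected region; (rotated 15° about Z; rotation is an isometry so areas/perimeters/island counts are preserved). The result has 1 disconnected region.

1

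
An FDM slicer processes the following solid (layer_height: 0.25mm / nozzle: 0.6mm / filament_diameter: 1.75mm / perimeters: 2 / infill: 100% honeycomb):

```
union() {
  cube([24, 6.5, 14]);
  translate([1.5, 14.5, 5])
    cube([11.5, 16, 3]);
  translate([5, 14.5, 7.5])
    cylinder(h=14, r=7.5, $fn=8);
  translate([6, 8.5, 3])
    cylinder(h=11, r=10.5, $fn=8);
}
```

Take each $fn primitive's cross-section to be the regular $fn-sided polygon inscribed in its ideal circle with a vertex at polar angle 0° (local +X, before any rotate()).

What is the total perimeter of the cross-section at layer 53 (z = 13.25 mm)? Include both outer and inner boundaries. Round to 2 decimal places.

88.96 mm

At z = 13.25 mm: the cube (footprint 24×6.5) is included at this height (perimeter 61.00 mm); the cube at (1.5, 14.5) is not intersected at this z (z outside [5, 8]); the cylinder at (5, 14.5): section is a regular 8-gon, circumradius r=7.5 (perimeter = 2·8·7.500·sin(180°/8) = 45.92 mm); the r=10.5 cylinder at (6, 8.5) contributes a regular 8-gon of circumradius 10.5 (perimeter = 2·8·10.500·sin(180°/8) = 64.29 mm); Combining (union): the regions partially overlap (shared area 213.18 mm²), so the edge portions inside another operand are dropped and the merged outline is re-measured after clipping — boundary = 88.96 mm. Overall, the cross-section is a single solid region. Total boundary length (outer) = 88.96 mm.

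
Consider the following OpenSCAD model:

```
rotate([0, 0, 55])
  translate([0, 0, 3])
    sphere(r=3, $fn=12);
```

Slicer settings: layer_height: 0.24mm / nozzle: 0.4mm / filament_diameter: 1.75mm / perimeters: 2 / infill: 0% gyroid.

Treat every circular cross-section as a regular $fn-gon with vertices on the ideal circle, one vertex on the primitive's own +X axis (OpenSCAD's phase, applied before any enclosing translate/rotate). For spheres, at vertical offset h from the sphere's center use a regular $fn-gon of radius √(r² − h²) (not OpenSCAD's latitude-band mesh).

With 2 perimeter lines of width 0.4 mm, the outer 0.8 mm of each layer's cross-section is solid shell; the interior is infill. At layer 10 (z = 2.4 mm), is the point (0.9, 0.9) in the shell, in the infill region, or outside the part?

At z = 2.4 mm: the r=3 sphere contributes a regular 12-gon of circumradius √(3²−0.6²) = 2.939; (whole slice rotated 55° about Z — lengths, areas and connectivity unchanged). Overall, the cross-section is a single solid region. Undo the 55° rotation: the query point maps to (1.253, -0.221) in the un-rotated model frame. The nearest boundary edge runs (2.55, -1.47)→(2.94, 0.00); distance from the point to it = 1.57 mm. The point is inside the cross-section and 1.57 mm from the nearest boundary — more than the 0.8 mm shell width (2 × 0.4), so it's in the infill interior.

infill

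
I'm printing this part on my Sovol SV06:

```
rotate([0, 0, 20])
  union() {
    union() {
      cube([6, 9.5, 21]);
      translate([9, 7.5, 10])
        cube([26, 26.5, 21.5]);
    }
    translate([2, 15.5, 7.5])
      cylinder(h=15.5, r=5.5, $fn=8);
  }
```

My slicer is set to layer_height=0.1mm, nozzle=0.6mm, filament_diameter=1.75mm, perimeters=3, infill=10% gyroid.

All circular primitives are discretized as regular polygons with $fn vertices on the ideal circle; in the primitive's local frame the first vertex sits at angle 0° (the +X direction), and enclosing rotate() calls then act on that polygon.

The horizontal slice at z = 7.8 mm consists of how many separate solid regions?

2

At z = 7.8 mm: the cube is present — its section is the full 6×9.5 rectangle; the cube at (9, 7.5) does not reach this height (z outside [10, 31.5]); Combining (union): only the 6×9.5 cube is present, so the union is just that shape — 1 connected region; the r=5.5 cylinder at (2, 15.5) contributes a regular 8-gon of circumradius 5.5; Merging all regions: the 2 present regions are separate (no shared area or edge), so areas and boundary lengths simply add and each stays a separate island — 2 connected regions; (rotated 20° about Z; rotation is an isometry so areas/perimeters/island counts are preserved). The result has 2 disconnected regions.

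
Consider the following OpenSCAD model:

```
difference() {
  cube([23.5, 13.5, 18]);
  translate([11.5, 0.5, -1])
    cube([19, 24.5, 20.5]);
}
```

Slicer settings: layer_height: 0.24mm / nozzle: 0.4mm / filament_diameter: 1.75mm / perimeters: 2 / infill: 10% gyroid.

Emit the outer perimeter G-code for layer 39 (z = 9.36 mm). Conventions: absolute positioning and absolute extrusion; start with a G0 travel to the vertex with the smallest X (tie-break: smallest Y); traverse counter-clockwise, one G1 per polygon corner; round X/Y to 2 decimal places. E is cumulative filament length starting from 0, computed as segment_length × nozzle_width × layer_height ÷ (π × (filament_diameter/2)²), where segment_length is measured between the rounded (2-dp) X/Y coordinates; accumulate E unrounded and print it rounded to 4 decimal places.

At z = 9.36 mm: the 23.5×13.5 cube contributes its full rectangle; the cube at (11.5, 0.5) is present — its section is the full 19×24.5 rectangle; After the difference (first − rest): starting from the 23.5×13.5 cube, the 19×24.5 cube at (11.5, 0.5) partially overlaps it — only the 156.00 mm² overlap (of its 465.50 mm²) is removed, clipping the outline — 1 connected region. The outline is a single polygon with 6 vertices. Extrusion per mm of travel: 0.4 × 0.24 / (π × 0.875²) = 0.039912. Accumulating E over each segment gives final E = 2.9535.

G0 X0.00 Y0.00 Z9.36
G1 X23.50 Y0.00 E0.9379
G1 X23.50 Y0.50 E0.9579
G1 X11.50 Y0.50 E1.4368
G1 X11.50 Y13.50 E1.9557
G1 X0.00 Y13.50 E2.4147
G1 X0.00 Y0.00 E2.9535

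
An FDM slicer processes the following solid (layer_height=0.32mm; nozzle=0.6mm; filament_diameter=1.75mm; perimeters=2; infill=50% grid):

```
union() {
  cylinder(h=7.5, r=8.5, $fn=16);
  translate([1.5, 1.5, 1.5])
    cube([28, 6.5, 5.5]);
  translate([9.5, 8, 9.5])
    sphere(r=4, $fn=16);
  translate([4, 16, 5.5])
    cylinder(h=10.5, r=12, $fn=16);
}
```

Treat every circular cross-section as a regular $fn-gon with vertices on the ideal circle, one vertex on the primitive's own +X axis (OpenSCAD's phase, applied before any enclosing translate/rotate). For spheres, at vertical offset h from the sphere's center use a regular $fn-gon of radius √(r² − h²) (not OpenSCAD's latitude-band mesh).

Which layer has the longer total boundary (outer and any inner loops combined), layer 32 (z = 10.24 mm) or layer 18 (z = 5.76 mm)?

Layer 32 (z = 10.24): the cylinder does not reach this height (z outside [0, 7.5]); the cube at (1.5, 1.5) is not intersected at this z (z outside [1.5, 7]); the r=4 sphere at (9.5, 8) slices to a regular 16-gon of circumradius 3.931 (√(r²−h²) with h=0.74 from center) (perimeter = 2·16·3.931·sin(180°/16) = 24.54 mm); the cylinder at (4, 16): section is a regular 16-gon, circumradius r=12 (perimeter = 2·16·12.000·sin(180°/16) = 74.91 mm); Combining (union): the regions partially overlap (shared area 38.37 mm²), so the edge portions inside another operand are dropped and the merged outline is re-measured after clipping — boundary = 76.67 mm. So its perimeter = 76.67 mm. Layer 18 (z = 5.76): the r=8.5 cylinder gives a regular 16-gon of circumradius 8.5 (constant along its height) (perimeter = 2·16·8.500·sin(180°/16) = 53.06 mm); the 28×6.5 cube at (1.5, 1.5) contributes its full rectangle (perimeter 69.00 mm); the r=4 sphere at (9.5, 8) slices to a regular 16-gon of circumradius 1.419 (√(r²−h²) with h=3.74 from center) (perimeter = 2·16·1.419·sin(180°/16) = 8.86 mm); the cylinder at (4, 16): section is a regular 16-gon, circumradius r=12 (perimeter = 2·16·12.000·sin(180°/16) = 74.91 mm); Taking the union: the regions partially overlap (shared area 85.68 mm²), so the edge portions inside another operand are dropped and the merged outline is re-measured after clipping — boundary = 137.49 mm. So its perimeter = 137.49 mm. Layer 18 is larger (137.49 vs 76.67 mm).

layer 18 (z = 5.76 mm)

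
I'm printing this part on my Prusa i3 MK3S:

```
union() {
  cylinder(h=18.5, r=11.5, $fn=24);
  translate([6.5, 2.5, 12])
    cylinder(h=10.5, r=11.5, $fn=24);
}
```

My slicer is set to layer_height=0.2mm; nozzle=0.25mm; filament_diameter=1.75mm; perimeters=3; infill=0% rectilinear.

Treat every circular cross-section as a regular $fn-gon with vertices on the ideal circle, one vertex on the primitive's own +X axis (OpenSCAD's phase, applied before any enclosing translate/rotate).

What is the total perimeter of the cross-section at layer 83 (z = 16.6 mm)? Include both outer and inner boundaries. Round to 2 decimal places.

At z = 16.6 mm: the r=11.5 cylinder gives a regular 24-gon of circumradius 11.5 (constant along its height) (perimeter = 2·24·11.500·sin(180°/24) = 72.05 mm); the cylinder at (6.5, 2.5): section is a regular 24-gon, circumradius r=11.5 (perimeter = 2·24·11.500·sin(180°/24) = 72.05 mm); Combining (union): the regions partially overlap (shared area 254.03 mm²), so the edge portions inside another operand are dropped and the merged outline is re-measured after clipping — boundary = 86.25 mm. Overall, the cross-section is a single solid region. Total boundary length (outer) = 86.25 mm.

86.25 mm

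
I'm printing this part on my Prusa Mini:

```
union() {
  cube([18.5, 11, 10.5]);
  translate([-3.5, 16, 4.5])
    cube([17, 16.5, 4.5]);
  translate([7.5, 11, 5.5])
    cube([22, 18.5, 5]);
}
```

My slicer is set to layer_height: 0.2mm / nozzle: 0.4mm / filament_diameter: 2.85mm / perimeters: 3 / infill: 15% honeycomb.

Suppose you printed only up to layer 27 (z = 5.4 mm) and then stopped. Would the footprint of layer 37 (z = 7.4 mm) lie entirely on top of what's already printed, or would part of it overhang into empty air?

part overhangs

Compare the two slices. At z = 5.4: the 18.5×11 cube contributes its full rectangle (area 203.50 mm²); the cube at (-3.5, 16) (footprint 17×16.5) is included at this height (area 280.50 mm²); the cube at (7.5, 11) does not reach this height (z outside [5.5, 10.5]); Taking the union: the 2 present regions are separate (no shared area or edge), so areas and boundary lengths simply add and each stays a separate island — area = 484.00 mm². At z = 7.4: the cube (footprint 18.5×11) is included at this height (area 203.50 mm²); the cube at (-3.5, 16) is present — its section is the full 17×16.5 rectangle (area 280.50 mm²); the 22×18.5 cube at (7.5, 11) contributes its full rectangle (area 407.00 mm²); Combining (union): the regions partially overlap — summed areas 891.00 mm² minus the doubly-counted overlap 81.00 mm² gives 810.00 mm² — area = 810.00 mm². Checking containment: at z = 7.4 the cross-section extends beyond the z = 5.4 cross-section by about 326.00 mm².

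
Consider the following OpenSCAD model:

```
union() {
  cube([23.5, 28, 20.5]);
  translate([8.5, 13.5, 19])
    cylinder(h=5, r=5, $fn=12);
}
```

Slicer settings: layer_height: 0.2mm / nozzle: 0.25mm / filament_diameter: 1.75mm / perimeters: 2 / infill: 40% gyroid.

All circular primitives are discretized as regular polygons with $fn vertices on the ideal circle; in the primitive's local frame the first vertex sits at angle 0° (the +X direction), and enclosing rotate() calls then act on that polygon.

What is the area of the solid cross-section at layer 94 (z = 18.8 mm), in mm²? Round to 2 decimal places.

At z = 18.8 mm: the 23.5×28 cube contributes its full rectangle (area 658.00 mm²); the cylinder at (8.5, 13.5) is not intersected at this z (z outside [19, 24]); Merging all regions: only the 23.5×28 cube is present, so the union is just that shape — area = 658.00 mm². Overall, the cross-section is a single solid region. Net area = 658.00 mm².

658.00 mm²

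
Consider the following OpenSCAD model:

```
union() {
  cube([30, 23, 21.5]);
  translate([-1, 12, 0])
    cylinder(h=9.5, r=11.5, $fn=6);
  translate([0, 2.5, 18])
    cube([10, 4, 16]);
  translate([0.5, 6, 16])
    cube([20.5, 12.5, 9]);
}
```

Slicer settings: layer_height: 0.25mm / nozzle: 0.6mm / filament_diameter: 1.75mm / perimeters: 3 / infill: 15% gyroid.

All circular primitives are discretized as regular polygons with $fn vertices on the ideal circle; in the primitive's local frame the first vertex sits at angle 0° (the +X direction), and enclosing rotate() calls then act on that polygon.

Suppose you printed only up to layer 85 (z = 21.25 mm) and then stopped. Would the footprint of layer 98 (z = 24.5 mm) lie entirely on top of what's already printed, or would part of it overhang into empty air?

Compare the two slices. At z = 21.25: the cube is present — its section is the full 30×23 rectangle (area 690.00 mm²); the cylinder at (-1, 12) does not reach this height (z outside [0, 9.5]); the cube at (0, 2.5) (footprint 10×4) is included at this height (area 40.00 mm²); the 20.5×12.5 cube at (0.5, 6) contributes its full rectangle (area 256.25 mm²); Taking the union: the regions partially overlap — summed areas 986.25 mm² minus the doubly-counted overlap 296.25 mm² gives 690.00 mm² — area = 690.00 mm². At z = 24.5: the cube is not intersected at this z (z outside [0, 21.5]); the cylinder at (-1, 12) does not reach this height (z outside [0, 9.5]); the cube at (0, 2.5) is present — its section is the full 10×4 rectangle (area 40.00 mm²); the cube at (0.5, 6) is present — its section is the full 20.5×12.5 rectangle (area 256.25 mm²); Combining (union): the regions partially overlap — summed areas 296.25 mm² minus the doubly-counted overlap 4.75 mm² gives 291.50 mm² — area = 291.50 mm². Checking containment: the cross-section at z = 24.5 is a subset of the cross-section at z = 21.25.

entirely on top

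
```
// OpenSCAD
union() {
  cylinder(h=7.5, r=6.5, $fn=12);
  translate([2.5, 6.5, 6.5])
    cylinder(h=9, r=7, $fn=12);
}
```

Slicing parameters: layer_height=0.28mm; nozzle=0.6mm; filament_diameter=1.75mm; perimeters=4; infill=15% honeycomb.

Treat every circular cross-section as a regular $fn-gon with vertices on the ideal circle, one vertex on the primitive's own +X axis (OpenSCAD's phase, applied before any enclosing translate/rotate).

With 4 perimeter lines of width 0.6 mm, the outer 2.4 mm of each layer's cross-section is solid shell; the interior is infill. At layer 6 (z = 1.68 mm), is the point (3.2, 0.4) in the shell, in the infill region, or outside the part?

infill

At z = 1.68 mm: the r=6.5 cylinder contributes a regular 12-gon of circumradius 6.5; the cylinder at (2.5, 6.5) is absent (z outside [6.5, 15.5]); Taking the union: only the r=6.5 cylinder is present, so the union is just that shape — 1 connected region. Overall, the cross-section is a single solid region. The nearest boundary edge runs (6.50, 0.00)→(5.63, 3.25); distance from the point to it = 3.08 mm. The point is inside the cross-section and 3.08 mm from the nearest boundary — more than the 2.4 mm shell width (4 × 0.6), so it's in the infill interior.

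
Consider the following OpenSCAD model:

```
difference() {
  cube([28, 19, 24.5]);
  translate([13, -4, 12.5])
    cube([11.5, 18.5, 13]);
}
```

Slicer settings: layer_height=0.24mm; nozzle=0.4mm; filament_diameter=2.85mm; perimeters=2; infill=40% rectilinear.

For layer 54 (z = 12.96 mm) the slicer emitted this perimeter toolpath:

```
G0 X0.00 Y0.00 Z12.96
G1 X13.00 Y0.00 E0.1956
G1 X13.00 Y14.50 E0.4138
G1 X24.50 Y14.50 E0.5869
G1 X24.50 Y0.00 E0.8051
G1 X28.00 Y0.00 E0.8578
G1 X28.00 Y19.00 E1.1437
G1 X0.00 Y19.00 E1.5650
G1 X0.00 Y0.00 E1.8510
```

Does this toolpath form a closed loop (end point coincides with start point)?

yes

Start point (G0): (0.00, 0.00). End point (last G1): the path returns to the start — closed.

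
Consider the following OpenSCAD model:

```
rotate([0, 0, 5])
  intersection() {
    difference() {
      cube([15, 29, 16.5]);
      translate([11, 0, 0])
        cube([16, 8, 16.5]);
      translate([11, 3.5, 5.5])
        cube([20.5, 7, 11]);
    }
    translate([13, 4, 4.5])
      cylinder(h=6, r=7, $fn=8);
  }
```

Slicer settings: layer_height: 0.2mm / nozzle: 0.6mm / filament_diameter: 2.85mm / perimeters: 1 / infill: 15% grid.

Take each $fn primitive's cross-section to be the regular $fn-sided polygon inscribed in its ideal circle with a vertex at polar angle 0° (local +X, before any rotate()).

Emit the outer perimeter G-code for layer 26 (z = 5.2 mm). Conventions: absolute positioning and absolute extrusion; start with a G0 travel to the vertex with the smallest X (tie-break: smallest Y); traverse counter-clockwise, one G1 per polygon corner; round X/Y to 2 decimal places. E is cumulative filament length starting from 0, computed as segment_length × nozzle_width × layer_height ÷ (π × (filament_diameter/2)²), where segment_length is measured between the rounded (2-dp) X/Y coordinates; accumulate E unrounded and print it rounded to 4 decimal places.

G0 X5.63 Y4.51 Z5.20
G1 X7.63 Y0.67 E0.0814
G1 X10.96 Y0.96 E0.1443
G1 X10.26 Y8.93 E0.2948
G1 X14.25 Y9.28 E0.3702
G1 X14.06 Y11.44 E0.4109
G1 X11.99 Y12.09 E0.4518
G1 X7.24 Y9.62 E0.5525
G1 X5.63 Y4.51 E0.6532

At z = 5.2 mm: the cube is present — its section is the full 15×29 rectangle; the cube at (11, 0) is present — its section is the full 16×8 rectangle; the cube at (11, 3.5) is not intersected at this z (z outside [5.5, 16.5]); Taking the first minus the rest: starting from the 15×29 cube, the 16×8 cube at (11, 0) partially overlaps it — only the 32.00 mm² overlap (of its 128.00 mm²) is removed, clipping the outline — 1 connected region; the cylinder at (13, 4): section is a regular 8-gon, circumradius r=7; Keeping only the common overlap: the r=7 cylinder at (13, 4) partially overlaps the result so far; clipping to the common part keeps 48.51 mm² — 1 connected region; (whole slice rotated 5° about Z — lengths, areas and connectivity unchanged). The outline is a single polygon with 8 vertices. Extrusion per mm of travel: 0.6 × 0.2 / (π × 1.425²) = 0.018811. Accumulating E over each segment gives final E = 0.6532.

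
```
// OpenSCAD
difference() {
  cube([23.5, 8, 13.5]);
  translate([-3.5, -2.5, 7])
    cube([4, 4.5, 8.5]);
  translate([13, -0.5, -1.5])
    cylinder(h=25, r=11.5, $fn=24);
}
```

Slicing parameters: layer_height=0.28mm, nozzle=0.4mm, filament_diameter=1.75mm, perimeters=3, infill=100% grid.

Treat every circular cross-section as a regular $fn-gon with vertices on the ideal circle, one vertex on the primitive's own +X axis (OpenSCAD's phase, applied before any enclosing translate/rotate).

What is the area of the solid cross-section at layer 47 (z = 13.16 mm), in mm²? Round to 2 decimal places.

26.20 mm²

At z = 13.16 mm: the 23.5×8 cube contributes its full rectangle (area 188.00 mm²); the cube at (-3.5, -2.5) (footprint 4×4.5) is included at this height (area 18.00 mm²); the r=11.5 cylinder at (13, -0.5) gives a regular 24-gon of circumradius 11.5 (constant along its height) (area = (24/2)·11.500²·sin(360°/24) = 410.75 mm²); Taking the first minus the rest: starting from the 23.5×8 cube (188.00 mm²), the 4×4.5 cube at (-3.5, -2.5) partially overlaps it — only the 1.00 mm² overlap (of its 18.00 mm²) is removed, clipping the outline; the r=11.5 cylinder at (13, -0.5) partially overlaps it — only the 160.80 mm² overlap (of its 410.75 mm²) is removed, clipping the outline — area = 26.20 mm². Overall, the cross-section has 2 separate islands. Net area = 26.20 mm².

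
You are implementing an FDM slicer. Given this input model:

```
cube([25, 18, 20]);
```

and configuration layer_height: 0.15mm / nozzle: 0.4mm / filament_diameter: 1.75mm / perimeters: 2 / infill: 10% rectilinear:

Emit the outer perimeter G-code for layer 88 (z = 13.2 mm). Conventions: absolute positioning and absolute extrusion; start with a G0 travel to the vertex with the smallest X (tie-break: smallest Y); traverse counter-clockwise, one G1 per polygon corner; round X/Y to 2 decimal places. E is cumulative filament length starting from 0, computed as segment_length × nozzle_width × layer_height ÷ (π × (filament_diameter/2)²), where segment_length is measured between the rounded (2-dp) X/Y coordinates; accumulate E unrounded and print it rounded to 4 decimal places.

G0 X0.00 Y0.00 Z13.20
G1 X25.00 Y0.00 E0.6236
G1 X25.00 Y18.00 E1.0726
G1 X0.00 Y18.00 E1.6963
G1 X0.00 Y0.00 E2.1453

At z = 13.2 mm: the 25×18 cube contributes its full rectangle. The outline is a single polygon with 4 vertices. Extrusion per mm of travel: 0.4 × 0.15 / (π × 0.875²) = 0.024945. Accumulating E over each segment gives final E = 2.1453.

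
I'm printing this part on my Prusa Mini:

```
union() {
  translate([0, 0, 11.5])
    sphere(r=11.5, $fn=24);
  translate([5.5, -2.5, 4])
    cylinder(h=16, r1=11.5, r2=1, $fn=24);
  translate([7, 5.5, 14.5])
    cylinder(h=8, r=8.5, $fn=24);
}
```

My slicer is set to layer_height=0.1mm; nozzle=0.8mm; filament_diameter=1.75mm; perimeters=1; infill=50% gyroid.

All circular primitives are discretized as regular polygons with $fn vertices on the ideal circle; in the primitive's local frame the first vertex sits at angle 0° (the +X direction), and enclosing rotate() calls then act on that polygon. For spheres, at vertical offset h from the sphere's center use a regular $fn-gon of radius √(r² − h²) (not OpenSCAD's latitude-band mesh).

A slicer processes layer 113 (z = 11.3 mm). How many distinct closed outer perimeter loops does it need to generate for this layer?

1

At z = 11.3 mm: the sphere: section is a regular 24-gon, circumradius = √(r²−h²) = √(11.5²−0.2²) = 11.498; the cone at (5.5, -2.5) (r1=11.5→r2=1) has section circumradius 6.709 here — a regular 24-gon; the cylinder at (7, 5.5) does not reach this height (z outside [14.5, 22.5]); Merging all regions: the regions partially overlap (shared area 130.15 mm²), so overlapping operands fuse into one piece — 1 connected region. The result has 1 disconnected region.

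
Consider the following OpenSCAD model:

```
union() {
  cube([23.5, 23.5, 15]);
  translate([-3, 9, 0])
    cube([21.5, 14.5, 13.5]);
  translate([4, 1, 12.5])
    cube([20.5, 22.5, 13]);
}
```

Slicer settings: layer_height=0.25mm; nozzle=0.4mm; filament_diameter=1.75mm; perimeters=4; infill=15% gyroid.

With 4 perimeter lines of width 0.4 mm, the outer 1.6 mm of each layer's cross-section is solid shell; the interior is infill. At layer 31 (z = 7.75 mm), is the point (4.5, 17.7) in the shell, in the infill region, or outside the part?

infill

At z = 7.75 mm: the cube (footprint 23.5×23.5) is included at this height; the 21.5×14.5 cube at (-3, 9) contributes its full rectangle; the cube at (4, 1) is absent (z outside [12.5, 25.5]); Combining (union): the regions partially overlap (shared area 268.25 mm²), so overlapping operands fuse into one piece — 1 connected region. Overall, the cross-section is a single solid region. The nearest boundary edge runs (0.00, 23.50)→(18.50, 23.50); distance from the point to it = 5.80 mm. The point is inside the cross-section and 5.80 mm from the nearest boundary — more than the 1.6 mm shell width (4 × 0.4), so it's in the infill interior.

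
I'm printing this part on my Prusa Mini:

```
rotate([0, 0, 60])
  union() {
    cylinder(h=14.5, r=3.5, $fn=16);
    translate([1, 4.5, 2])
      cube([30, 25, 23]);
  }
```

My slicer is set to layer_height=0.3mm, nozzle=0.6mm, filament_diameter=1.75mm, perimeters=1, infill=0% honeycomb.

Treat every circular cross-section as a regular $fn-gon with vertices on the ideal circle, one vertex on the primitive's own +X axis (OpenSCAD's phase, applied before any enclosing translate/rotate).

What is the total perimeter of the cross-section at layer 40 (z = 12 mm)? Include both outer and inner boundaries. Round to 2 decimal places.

131.85 mm

At z = 12 mm: the cylinder: section is a regular 16-gon, circumradius r=3.5 (perimeter = 2·16·3.500·sin(180°/16) = 21.85 mm); the 30×25 cube at (1, 4.5) contributes its full rectangle (perimeter 110.00 mm); Combining (union): the 2 present regions are separate (no shared area or edge), so areas and boundary lengths simply add and each stays a separate island — boundary = 131.85 mm; (whole slice rotated 60° about Z — lengths, areas and connectivity unchanged). Overall, the cross-section has 2 separate islands. Total boundary length (outer) = 131.85 mm.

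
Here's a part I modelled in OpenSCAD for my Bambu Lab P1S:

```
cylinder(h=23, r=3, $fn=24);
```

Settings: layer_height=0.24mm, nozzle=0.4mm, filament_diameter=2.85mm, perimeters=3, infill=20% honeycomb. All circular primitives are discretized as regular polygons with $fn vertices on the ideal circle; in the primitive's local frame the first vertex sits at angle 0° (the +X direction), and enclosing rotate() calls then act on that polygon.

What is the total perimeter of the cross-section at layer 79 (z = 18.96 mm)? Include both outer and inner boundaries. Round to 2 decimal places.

18.80 mm

At z = 18.96 mm: the r=3 cylinder gives a regular 24-gon of circumradius 3 (constant along its height) (perimeter = 2·24·3.000·sin(180°/24) = 18.80 mm). Overall, the cross-section is a single solid region. Total boundary length (outer) = 18.80 mm.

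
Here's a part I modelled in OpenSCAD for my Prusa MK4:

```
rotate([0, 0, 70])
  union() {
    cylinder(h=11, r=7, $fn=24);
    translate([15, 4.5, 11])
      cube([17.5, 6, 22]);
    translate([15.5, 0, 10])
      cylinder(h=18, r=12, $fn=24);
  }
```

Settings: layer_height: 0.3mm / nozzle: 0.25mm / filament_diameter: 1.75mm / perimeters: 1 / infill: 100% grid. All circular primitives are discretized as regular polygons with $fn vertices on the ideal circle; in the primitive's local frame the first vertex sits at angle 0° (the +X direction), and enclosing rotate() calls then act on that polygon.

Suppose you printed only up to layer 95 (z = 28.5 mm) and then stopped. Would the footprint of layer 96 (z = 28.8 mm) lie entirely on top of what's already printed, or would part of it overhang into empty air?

Compare the two slices. At z = 28.5: the cylinder is absent (z outside [0, 11]); the cube at (15, 4.5) is present — its section is the full 17.5×6 rectangle (area 105.00 mm²); the cylinder at (15.5, 0) is not intersected at this z (z outside [10, 28]); Merging all regions: only the 17.5×6 cube at (15, 4.5) is present, so the union is just that shape — area = 105.00 mm²; (whole slice rotated 70° about Z — lengths, areas and connectivity unchanged). At z = 28.8: the cylinder is not intersected at this z (z outside [0, 11]); the cube at (15, 4.5) (footprint 17.5×6) is included at this height (area 105.00 mm²); the cylinder at (15.5, 0) is not intersected at this z (z outside [10, 28]); Combining (union): only the 17.5×6 cube at (15, 4.5) is present, so the union is just that shape — area = 105.00 mm²; (rotated 70° about Z; rotation is an isometry so areas/perimeters/island counts are preserved). Checking containment: the cross-section at z = 28.8 is a subset of the cross-section at z = 28.5.

entirely on top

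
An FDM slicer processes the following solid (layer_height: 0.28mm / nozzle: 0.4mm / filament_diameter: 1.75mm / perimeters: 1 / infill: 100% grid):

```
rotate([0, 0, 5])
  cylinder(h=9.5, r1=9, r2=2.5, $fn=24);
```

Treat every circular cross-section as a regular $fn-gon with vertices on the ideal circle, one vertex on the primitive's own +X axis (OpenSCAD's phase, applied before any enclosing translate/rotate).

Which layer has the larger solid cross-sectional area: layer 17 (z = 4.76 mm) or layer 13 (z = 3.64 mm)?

layer 13 (z = 3.64 mm)

Layer 17 (z = 4.76): the cone (r1=9→r2=2.5) has section circumradius 5.743 here — a regular 24-gon (area = (24/2)·5.743²·sin(360°/24) = 102.44 mm²); (rotated 5° about Z; rotation is an isometry so areas/perimeters/island counts are preserved). So its area = 102.44 mm². Layer 13 (z = 3.64): the cone: at t=0.383 of its height the radius interpolates to r₁+(r₂−r₁)t = 6.509, giving a regular 24-gon of that circumradius (area = (24/2)·6.509²·sin(360°/24) = 131.60 mm²); (rotated 5° about Z; rotation is an isometry so areas/perimeters/island counts are preserved). So its area = 131.60 mm². Layer 13 is larger (131.60 vs 102.44 mm²).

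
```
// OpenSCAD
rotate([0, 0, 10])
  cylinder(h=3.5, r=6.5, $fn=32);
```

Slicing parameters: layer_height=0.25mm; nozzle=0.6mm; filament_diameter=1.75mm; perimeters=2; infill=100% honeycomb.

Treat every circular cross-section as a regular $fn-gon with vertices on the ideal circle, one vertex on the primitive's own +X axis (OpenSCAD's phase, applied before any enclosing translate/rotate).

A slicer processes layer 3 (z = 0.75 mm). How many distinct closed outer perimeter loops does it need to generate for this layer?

1

At z = 0.75 mm: the cylinder: section is a regular 32-gon, circumradius r=6.5; (whole slice rotated 10° about Z — lengths, areas and connectivity unchanged). The result has 1 disconnected region.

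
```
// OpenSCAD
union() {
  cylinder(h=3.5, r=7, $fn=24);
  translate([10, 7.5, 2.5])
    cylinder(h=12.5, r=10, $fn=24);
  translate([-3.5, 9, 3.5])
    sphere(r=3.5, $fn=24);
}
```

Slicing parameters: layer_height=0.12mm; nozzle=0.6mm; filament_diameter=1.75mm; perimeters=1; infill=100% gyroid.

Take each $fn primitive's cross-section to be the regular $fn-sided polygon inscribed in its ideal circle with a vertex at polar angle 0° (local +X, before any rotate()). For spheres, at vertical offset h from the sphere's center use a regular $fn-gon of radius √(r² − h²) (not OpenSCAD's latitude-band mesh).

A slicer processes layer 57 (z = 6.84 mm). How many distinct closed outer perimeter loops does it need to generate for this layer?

2

At z = 6.84 mm: the cylinder is not intersected at this z (z outside [0, 3.5]); the r=10 cylinder at (10, 7.5) contributes a regular 24-gon of circumradius 10; the r=3.5 sphere at (-3.5, 9) slices to a regular 24-gon of circumradius 1.046 (√(r²−h²) with h=3.34 from center); Merging all regions: the 2 present regions are separate (no shared area or edge), so areas and boundary lengths simply add and each stays a separate island — 2 connected regions. The result has 2 disconnected regions.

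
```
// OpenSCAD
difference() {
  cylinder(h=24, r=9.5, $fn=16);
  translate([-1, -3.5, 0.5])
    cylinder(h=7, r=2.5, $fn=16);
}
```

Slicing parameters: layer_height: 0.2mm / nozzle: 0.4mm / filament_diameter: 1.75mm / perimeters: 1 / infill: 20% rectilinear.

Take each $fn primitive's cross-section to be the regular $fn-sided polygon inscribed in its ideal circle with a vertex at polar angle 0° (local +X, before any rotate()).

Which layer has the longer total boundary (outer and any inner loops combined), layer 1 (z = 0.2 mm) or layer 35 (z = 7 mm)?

Layer 1 (z = 0.2): the cylinder: section is a regular 16-gon, circumradius r=9.5 (perimeter = 2·16·9.500·sin(180°/16) = 59.31 mm); the cylinder at (-1, -3.5) does not reach this height (z outside [0.5, 7.5]); Taking the first minus the rest: none of the subtracted shapes is present at this height, so the r=9.5 cylinder is unchanged — boundary = 59.31 mm. So its perimeter = 59.31 mm. Layer 35 (z = 7): the r=9.5 cylinder contributes a regular 16-gon of circumradius 9.5 (perimeter = 2·16·9.500·sin(180°/16) = 59.31 mm); the r=2.5 cylinder at (-1, -3.5) gives a regular 16-gon of circumradius 2.5 (constant along its height) (perimeter = 2·16·2.500·sin(180°/16) = 15.61 mm); Taking the first minus the rest: starting from the r=9.5 cylinder, the r=2.5 cylinder at (-1, -3.5) lies wholly inside it (removes its full 19.13 mm² and its 15.61 mm outline becomes a hole wall) — boundary (outer + 1 inner loop) = 74.91 mm. So its perimeter = 74.91 mm. Layer 35 is larger (74.91 vs 59.31 mm).

layer 35 (z = 7 mm)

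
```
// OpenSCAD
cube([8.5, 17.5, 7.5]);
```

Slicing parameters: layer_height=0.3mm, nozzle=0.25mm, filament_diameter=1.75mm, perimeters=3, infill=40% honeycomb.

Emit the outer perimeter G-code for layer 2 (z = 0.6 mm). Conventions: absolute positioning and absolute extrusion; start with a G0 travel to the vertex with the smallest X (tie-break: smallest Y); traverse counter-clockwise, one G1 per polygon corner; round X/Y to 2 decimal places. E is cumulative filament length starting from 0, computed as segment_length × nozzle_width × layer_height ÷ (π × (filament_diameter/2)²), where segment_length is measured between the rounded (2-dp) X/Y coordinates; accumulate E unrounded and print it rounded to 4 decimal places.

At z = 0.6 mm: the 8.5×17.5 cube contributes its full rectangle. The outline is a single polygon with 4 vertices. Extrusion per mm of travel: 0.25 × 0.3 / (π × 0.875²) = 0.031181. Accumulating E over each segment gives final E = 1.6214.

G0 X0.00 Y0.00 Z0.60
G1 X8.50 Y0.00 E0.2650
G1 X8.50 Y17.50 E0.8107
G1 X0.00 Y17.50 E1.0758
G1 X0.00 Y0.00 E1.6214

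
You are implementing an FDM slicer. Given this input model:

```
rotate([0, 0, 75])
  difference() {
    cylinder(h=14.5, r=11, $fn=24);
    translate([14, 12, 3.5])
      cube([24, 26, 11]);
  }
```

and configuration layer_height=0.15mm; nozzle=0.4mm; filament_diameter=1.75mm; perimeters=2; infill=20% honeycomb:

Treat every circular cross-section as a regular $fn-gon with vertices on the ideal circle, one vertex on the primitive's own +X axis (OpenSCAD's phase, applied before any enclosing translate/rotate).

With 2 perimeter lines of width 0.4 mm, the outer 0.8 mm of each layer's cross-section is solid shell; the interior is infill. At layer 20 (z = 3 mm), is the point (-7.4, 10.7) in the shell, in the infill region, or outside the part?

outside

At z = 3 mm: the r=11 cylinder contributes a regular 24-gon of circumradius 11; the cube at (14, 12) does not reach this height (z outside [3.5, 14.5]); Taking the first minus the rest: none of the subtracted shapes is present at this height, so the r=11 cylinder is unchanged — 1 connected region; (rotated 75° about Z; rotation is an isometry so areas/perimeters/island counts are preserved). Overall, the cross-section is a single solid region. Undo the 75° rotation: the query point maps to (8.420, 9.917) in the un-rotated model frame. The nearest boundary edge runs (7.78, 7.78)→(5.50, 9.53); distance from the point to it = 2.09 mm. The point is not inside any of the regions above, so it lies outside the cross-section (2.09 mm from the nearest boundary).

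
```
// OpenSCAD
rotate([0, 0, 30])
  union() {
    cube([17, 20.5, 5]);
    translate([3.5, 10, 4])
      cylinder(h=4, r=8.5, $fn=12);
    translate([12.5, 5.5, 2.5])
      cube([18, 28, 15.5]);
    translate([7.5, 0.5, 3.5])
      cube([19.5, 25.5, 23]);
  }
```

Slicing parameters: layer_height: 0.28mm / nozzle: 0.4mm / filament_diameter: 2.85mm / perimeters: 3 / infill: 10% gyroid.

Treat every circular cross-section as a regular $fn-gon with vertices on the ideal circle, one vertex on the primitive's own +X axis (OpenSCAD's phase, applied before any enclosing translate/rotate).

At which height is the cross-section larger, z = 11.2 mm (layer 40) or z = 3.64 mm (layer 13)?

Layer 40 (z = 11.2): the cube is absent (z outside [0, 5]); the cylinder at (3.5, 10) is absent (z outside [4, 8]); the cube at (12.5, 5.5) (footprint 18×28) is included at this height (area 504.00 mm²); the cube at (7.5, 0.5) (footprint 19.5×25.5) is included at this height (area 497.25 mm²); Taking the union: the regions partially overlap — summed areas 1001.25 mm² minus the doubly-counted overlap 297.25 mm² gives 704.00 mm² — area = 704.00 mm²; (rotated 30° about Z; rotation is an isometry so areas/perimeters/island counts are preserved). So its area = 704.00 mm². Layer 13 (z = 3.64): the cube (footprint 17×20.5) is included at this height (area 348.50 mm²); the cylinder at (3.5, 10) is not intersected at this z (z outside [4, 8]); the cube at (12.5, 5.5) is present — its section is the full 18×28 rectangle (area 504.00 mm²); the 19.5×25.5 cube at (7.5, 0.5) contributes its full rectangle (area 497.25 mm²); Taking the union: the regions partially overlap — summed areas 1349.75 mm² minus the doubly-counted overlap 487.25 mm² gives 862.50 mm² — area = 862.50 mm²; (whole slice rotated 30° about Z — lengths, areas and connectivity unchanged). So its area = 862.50 mm². Layer 13 is larger (862.50 vs 704.00 mm²).

layer 13 (z = 3.64 mm)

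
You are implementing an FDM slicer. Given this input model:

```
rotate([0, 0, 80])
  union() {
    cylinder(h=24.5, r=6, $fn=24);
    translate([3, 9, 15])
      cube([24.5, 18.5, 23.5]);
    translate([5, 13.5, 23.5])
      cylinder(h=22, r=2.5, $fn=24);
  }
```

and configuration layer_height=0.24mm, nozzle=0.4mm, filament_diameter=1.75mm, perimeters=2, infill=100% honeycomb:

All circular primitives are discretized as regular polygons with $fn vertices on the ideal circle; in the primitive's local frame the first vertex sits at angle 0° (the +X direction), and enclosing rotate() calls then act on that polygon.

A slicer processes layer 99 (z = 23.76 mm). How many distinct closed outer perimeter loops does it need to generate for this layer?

At z = 23.76 mm: the cylinder: section is a regular 24-gon, circumradius r=6; the cube at (3, 9) (footprint 24.5×18.5) is included at this height; the r=2.5 cylinder at (5, 13.5) contributes a regular 24-gon of circumradius 2.5; Taking the union: the regions partially overlap (shared area 18.43 mm²), so overlapping operands fuse into one piece — 2 connected regions; (whole slice rotated 80° about Z — lengths, areas and connectivity unchanged). The result has 2 disconnected regions.

2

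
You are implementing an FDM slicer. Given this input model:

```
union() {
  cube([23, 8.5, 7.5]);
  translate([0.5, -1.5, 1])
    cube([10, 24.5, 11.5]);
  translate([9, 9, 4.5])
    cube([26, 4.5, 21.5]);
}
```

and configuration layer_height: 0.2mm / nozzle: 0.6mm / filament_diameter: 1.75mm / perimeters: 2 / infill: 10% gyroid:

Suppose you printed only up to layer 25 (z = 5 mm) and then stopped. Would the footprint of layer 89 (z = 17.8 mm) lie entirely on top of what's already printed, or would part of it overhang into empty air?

entirely on top

Compare the two slices. At z = 5: the cube is present — its section is the full 23×8.5 rectangle (area 195.50 mm²); the 10×24.5 cube at (0.5, -1.5) contributes its full rectangle (area 245.00 mm²); the 26×4.5 cube at (9, 9) contributes its full rectangle (area 117.00 mm²); Merging all regions: the regions partially overlap — summed areas 557.50 mm² minus the doubly-counted overlap 91.75 mm² gives 465.75 mm² — area = 465.75 mm². At z = 17.8: the cube does not reach this height (z outside [0, 7.5]); the cube at (0.5, -1.5) is absent (z outside [1, 12.5]); the 26×4.5 cube at (9, 9) contributes its full rectangle (area 117.00 mm²); Combining (union): only the 26×4.5 cube at (9, 9) is present, so the union is just that shape — area = 117.00 mm². Checking containment: the cross-section at z = 17.8 is a subset of the cross-section at z = 5.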